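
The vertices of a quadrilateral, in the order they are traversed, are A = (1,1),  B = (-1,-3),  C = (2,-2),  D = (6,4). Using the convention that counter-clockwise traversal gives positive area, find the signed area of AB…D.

14

Apply the shoelace formula: 2A = Σ (x_i·y_{i+1} − x_{i+1}·y_i), indices taken mod 4.
Cross-terms: -2, 8, 20, 2  ⇒  Σ = 28
Signed area = Σ/2 = 14 (positive ⇒ counter-clockwise traversal).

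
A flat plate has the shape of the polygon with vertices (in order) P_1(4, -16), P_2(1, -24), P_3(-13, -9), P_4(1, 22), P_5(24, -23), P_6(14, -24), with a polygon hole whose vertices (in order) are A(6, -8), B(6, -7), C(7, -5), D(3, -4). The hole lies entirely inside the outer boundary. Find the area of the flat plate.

Outer boundary:
Apply Gauss's area formula: 2A = Σ (x_i·y_{i+1} − x_{i+1}·y_i), indices taken mod 6.
P_1→P_2: (4)(-24) − (1)(-16) = -80
P_2→P_3: (1)(-9) − (-13)(-24) = -321
P_3→P_4: (-13)(22) − (1)(-9) = -277
P_4→P_5: (1)(-23) − (24)(22) = -551
P_5→P_6: (24)(-24) − (14)(-23) = -254
P_6→P_1: (14)(-16) − (4)(-24) = -128
Σ = -1611
Area = |Σ|/2 = 805.5.
Hole:
Apply the shoelace (surveyor's) formula: 2A = Σ (x_i·y_{i+1} − x_{i+1}·y_i), indices taken mod 4.
Σ = (6) + (19) + (-13) + (0) = 12
Area = |Σ|/2 = 6.
Net area = 805.5 − 6 = 799.5.

799.5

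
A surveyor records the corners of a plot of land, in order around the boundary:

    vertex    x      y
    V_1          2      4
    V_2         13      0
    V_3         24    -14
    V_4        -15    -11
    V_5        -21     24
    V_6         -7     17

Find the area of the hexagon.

775

Σ = (-52) + (-182) + (-474) + (-591) + (-189) + (-62) = -1550
Area = |Σ|/2 = 775.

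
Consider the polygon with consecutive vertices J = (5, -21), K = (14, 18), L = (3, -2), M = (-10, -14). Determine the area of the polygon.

Apply the surveyor's formula: 2A = Σ (x_i·y_{i+1} − x_{i+1}·y_i), indices taken mod 4.
Cross-terms: 384, -82, -62, 280  ⇒  Σ = 520
Area = |Σ|/2 = 260.

260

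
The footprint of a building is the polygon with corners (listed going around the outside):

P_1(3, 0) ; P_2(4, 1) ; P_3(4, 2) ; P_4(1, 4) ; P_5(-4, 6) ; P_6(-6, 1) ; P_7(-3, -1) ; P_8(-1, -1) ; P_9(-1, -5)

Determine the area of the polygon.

52.5

Apply the shoelace (surveyor's) formula: 2A = Σ (x_i·y_{i+1} − x_{i+1}·y_i), indices taken mod 9.
Σ = (3) + (4) + (14) + (22) + (32) + (9) + (2) + (4) + (15) = 105
Area = |Σ|/2 = 52.5.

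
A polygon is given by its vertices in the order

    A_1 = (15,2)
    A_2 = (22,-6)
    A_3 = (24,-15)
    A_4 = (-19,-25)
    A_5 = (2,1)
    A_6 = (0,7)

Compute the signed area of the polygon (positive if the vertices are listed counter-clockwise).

-632.5

Apply the surveyor's formula: 2A = Σ (x_i·y_{i+1} − x_{i+1}·y_i), indices taken mod 6.
A_1→A_2: (15)(-6) − (22)(2) = -134
A_2→A_3: (22)(-15) − (24)(-6) = -186
A_3→A_4: (24)(-25) − (-19)(-15) = -885
A_4→A_5: (-19)(1) − (2)(-25) = 31
A_5→A_6: (2)(7) − (0)(1) = 14
A_6→A_1: (0)(2) − (15)(7) = -105
Σ = -1265
Signed area = Σ/2 = -632.5 (negative ⇒ clockwise traversal).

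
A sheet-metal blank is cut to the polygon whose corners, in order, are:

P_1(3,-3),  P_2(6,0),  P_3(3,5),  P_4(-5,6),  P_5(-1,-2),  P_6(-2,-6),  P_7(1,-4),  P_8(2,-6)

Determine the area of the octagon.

Apply the shoelace formula: 2A = Σ (x_i·y_{i+1} − x_{i+1}·y_i), indices taken mod 8.
Σ = (18) + (30) + (43) + (16) + (2) + (14) + (2) + (12) = 137
Area = |Σ|/2 = 68.5.

68.5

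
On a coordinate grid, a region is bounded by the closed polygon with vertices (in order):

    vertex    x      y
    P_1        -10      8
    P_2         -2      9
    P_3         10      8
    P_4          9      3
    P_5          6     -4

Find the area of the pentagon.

Apply the shoelace (surveyor's) formula: 2A = Σ (x_i·y_{i+1} − x_{i+1}·y_i), indices taken mod 5.
Σ = (-74) + (-106) + (-42) + (-54) + (8) = -268
Area = |Σ|/2 = 134.

134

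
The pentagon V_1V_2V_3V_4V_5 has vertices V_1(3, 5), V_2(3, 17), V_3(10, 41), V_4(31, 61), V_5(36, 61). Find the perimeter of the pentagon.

|V_1V_2| = √((0)² + (12)²) = √144 = 12
|V_2V_3| = √((7)² + (24)²) = √625 = 25
|V_3V_4| = √((21)² + (20)²) = √841 = 29
|V_4V_5| = √((5)² + (0)²) = √25 = 5
|V_5V_1| = √((-33)² + (-56)²) = √4225 = 65
Perimeter = 12 + 25 + 29 + 5 + 65 = 136.

136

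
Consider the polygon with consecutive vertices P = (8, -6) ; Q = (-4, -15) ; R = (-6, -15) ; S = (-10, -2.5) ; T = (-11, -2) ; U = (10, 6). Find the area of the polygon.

235.25

Σ = (-144) + (-30) + (-135) + (-7.5) + (-46) + (-108) = -470.5
Area = |Σ|/2 = 235.25.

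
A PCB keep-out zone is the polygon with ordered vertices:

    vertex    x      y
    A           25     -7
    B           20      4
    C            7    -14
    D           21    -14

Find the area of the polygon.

165.5

Σ = (240) + (-308) + (196) + (203) = 331
Area = |Σ|/2 = 165.5.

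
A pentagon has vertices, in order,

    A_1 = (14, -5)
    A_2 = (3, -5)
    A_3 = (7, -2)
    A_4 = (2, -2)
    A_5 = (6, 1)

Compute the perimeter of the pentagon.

36

|A_1A_2| = √((-11)² + (0)²) = √121 = 11
|A_2A_3| = √((4)² + (3)²) = √25 = 5
|A_3A_4| = √((-5)² + (0)²) = √25 = 5
|A_4A_5| = √((4)² + (3)²) = √25 = 5
|A_5A_1| = √((8)² + (-6)²) = √100 = 10
Perimeter = 11 + 5 + 5 + 5 + 10 = 36.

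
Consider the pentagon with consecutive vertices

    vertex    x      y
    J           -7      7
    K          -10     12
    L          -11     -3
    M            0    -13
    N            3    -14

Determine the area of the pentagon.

Apply the shoelace (surveyor's) formula: 2A = Σ (x_i·y_{i+1} − x_{i+1}·y_i), indices taken mod 5.
Σ = (-14) + (162) + (143) + (39) + (-77) = 253
Area = |Σ|/2 = 126.5.

126.5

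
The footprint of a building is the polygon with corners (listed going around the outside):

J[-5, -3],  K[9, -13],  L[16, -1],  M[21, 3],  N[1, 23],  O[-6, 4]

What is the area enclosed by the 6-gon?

510

Σ = (92) + (199) + (69) + (480) + (142) + (38) = 1020
Area = |Σ|/2 = 510.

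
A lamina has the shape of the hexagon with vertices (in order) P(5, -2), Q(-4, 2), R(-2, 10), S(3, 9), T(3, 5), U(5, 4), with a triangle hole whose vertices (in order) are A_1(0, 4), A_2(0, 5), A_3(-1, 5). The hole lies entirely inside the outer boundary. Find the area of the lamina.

Outer boundary:
Apply the surveyor's formula: 2A = Σ (x_i·y_{i+1} − x_{i+1}·y_i), indices taken mod 6.
P→Q: (5)(2) − (-4)(-2) = 2
Q→R: (-4)(10) − (-2)(2) = -36
R→S: (-2)(9) − (3)(10) = -48
S→T: (3)(5) − (3)(9) = -12
T→U: (3)(4) − (5)(5) = -13
U→P: (5)(-2) − (5)(4) = -30
Σ = -137
Area = |Σ|/2 = 68.5.
Hole:
Apply Gauss's area formula: 2A = Σ (x_i·y_{i+1} − x_{i+1}·y_i), indices taken mod 3.
Σ = (0) + (5) + (-4) = 1
Area = |Σ|/2 = 0.5.
Net area = 68.5 − 0.5 = 68.

68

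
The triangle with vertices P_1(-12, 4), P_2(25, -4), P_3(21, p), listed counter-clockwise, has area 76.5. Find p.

1

The doubled signed area Σ (x_i y_{i+1} − x_{i+1} y_i) is linear in p.
With p=0 it equals 116; the coefficient of p is 37 (from the two edges through P_3).
So 37·p + 116 = 2·76.5 = 153 ⇒ p = 1.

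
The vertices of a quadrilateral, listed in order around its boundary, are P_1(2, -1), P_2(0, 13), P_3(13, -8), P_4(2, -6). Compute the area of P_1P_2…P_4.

97.5

Apply the shoelace formula: 2A = Σ (x_i·y_{i+1} − x_{i+1}·y_i), indices taken mod 4.
Σ = (26) + (-169) + (-62) + (10) = -195
Area = |Σ|/2 = 97.5.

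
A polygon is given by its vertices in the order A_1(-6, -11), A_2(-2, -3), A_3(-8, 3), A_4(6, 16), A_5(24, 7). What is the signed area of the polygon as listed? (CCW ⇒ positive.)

Apply the surveyor's formula: 2A = Σ (x_i·y_{i+1} − x_{i+1}·y_i), indices taken mod 5.
Cross-terms: -4, -30, -146, -342, -222  ⇒  Σ = -744
Signed area = Σ/2 = -372 (negative ⇒ clockwise traversal).

-372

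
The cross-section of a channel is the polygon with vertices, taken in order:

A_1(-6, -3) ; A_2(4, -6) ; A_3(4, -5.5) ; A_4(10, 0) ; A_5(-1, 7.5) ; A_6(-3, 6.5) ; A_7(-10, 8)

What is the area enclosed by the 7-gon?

157.5

Apply the shoelace formula: 2A = Σ (x_i·y_{i+1} − x_{i+1}·y_i), indices taken mod 7.
Σ = (48) + (2) + (55) + (75) + (16) + (41) + (78) = 315
Area = |Σ|/2 = 157.5.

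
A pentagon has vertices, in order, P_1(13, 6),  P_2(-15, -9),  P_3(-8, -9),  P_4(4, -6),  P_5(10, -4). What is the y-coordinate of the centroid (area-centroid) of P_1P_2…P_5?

Apply Gauss's area formula. First the cross-terms c_i = x_i·y_{i+1} − x_{i+1}·y_i:
  -27, 63, 84, 44, 112  ⇒  2A = 276, A = 138.
Then Σ (y_i + y_{i+1})·c_i = -2529, so ȳ = -2529 / (6·138) = -281/92.

-281/92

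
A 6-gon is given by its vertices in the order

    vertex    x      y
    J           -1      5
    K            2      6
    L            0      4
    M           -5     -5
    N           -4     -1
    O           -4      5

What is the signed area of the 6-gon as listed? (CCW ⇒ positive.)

Apply the shoelace formula: 2A = Σ (x_i·y_{i+1} − x_{i+1}·y_i), indices taken mod 6.
Σ = (-16) + (8) + (20) + (-15) + (-24) + (-15) = -42
Signed area = Σ/2 = -21 (negative ⇒ clockwise traversal).

-21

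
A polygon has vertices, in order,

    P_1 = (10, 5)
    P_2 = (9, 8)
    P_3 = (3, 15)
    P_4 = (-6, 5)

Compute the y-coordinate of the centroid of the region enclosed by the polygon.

Apply the surveyor's formula. First the cross-terms c_i = x_i·y_{i+1} − x_{i+1}·y_i:
  35, 111, 105, -80  ⇒  2A = 171, A = 85.5.
Then Σ (y_i + y_{i+1})·c_i = 4308, so ȳ = 4308 / (6·85.5) = 1436/171.

1436/171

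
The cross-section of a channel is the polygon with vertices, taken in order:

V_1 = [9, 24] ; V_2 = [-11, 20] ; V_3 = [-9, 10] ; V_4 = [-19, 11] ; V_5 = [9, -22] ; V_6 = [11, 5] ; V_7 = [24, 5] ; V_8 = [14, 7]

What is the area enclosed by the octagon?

758.5

Σ = (444) + (70) + (91) + (319) + (287) + (-65) + (98) + (273) = 1517
Area = |Σ|/2 = 758.5.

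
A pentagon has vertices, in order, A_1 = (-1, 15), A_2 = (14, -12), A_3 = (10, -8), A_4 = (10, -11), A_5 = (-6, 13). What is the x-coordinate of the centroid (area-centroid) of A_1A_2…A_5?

Apply the surveyor's formula. First the cross-terms c_i = x_i·y_{i+1} − x_{i+1}·y_i:
  -198, 8, -30, 64, -77  ⇒  2A = -233, A = -116.5.
Then Σ (x_i + x_{i+1})·c_i = -2187, so x̄ = -2187 / (6·(-116.5)) = 729/233.

729/233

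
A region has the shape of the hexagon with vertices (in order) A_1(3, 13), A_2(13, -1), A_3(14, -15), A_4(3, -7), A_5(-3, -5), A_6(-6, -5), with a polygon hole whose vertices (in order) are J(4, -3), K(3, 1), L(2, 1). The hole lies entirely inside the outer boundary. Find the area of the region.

Outer boundary:
Apply Gauss's area formula: 2A = Σ (x_i·y_{i+1} − x_{i+1}·y_i), indices taken mod 6.
Σ = (-172) + (-181) + (-53) + (-36) + (-15) + (-63) = -520
Area = |Σ|/2 = 260.
Hole:
Apply the shoelace formula: 2A = Σ (x_i·y_{i+1} − x_{i+1}·y_i), indices taken mod 3.
Σ = (13) + (1) + (-10) = 4
Area = |Σ|/2 = 2.
Net area = 260 − 2 = 258.

258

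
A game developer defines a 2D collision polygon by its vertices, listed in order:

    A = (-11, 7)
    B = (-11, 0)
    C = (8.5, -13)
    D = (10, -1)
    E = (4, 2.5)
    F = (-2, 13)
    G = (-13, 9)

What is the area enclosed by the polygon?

293.25

Cross-terms: 77, 143, 121.5, 29, 57, 151, 8  ⇒  Σ = 586.5
Area = |Σ|/2 = 293.25.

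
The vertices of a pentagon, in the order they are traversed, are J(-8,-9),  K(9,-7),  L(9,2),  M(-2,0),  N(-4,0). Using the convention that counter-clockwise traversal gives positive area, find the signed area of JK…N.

Apply Gauss's area formula: 2A = Σ (x_i·y_{i+1} − x_{i+1}·y_i), indices taken mod 5.
J→K: (-8)(-7) − (9)(-9) = 137
K→L: (9)(2) − (9)(-7) = 81
L→M: (9)(0) − (-2)(2) = 4
M→N: (-2)(0) − (-4)(0) = 0
N→J: (-4)(-9) − (-8)(0) = 36
Σ = 258
Signed area = Σ/2 = 129 (positive ⇒ counter-clockwise traversal).

129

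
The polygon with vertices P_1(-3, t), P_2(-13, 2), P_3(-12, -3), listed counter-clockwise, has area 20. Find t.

The doubled signed area Σ (x_i y_{i+1} − x_{i+1} y_i) is linear in t.
With t=0 it equals 48; the coefficient of t is 1 (from the two edges through P_1).
So 1·t + 48 = 2·20 = 40 ⇒ t = -8.

-8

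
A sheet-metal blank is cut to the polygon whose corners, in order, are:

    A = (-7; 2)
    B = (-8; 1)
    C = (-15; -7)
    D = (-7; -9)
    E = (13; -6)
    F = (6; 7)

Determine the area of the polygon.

Apply the shoelace (surveyor's) formula: 2A = Σ (x_i·y_{i+1} − x_{i+1}·y_i), indices taken mod 6.
Σ = (9) + (71) + (86) + (159) + (127) + (61) = 513
Area = |Σ|/2 = 256.5.

256.5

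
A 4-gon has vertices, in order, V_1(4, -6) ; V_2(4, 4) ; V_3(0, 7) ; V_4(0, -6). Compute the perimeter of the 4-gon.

|V_1V_2| = √((0)² + (10)²) = √100 = 10
|V_2V_3| = √((-4)² + (3)²) = √25 = 5
|V_3V_4| = √((0)² + (-13)²) = √169 = 13
|V_4V_1| = √((4)² + (0)²) = √16 = 4
Perimeter = 10 + 5 + 13 + 4 = 32.

32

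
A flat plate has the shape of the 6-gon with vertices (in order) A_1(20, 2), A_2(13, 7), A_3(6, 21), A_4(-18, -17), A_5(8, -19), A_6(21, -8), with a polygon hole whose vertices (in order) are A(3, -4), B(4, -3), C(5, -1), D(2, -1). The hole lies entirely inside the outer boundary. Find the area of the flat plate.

Outer boundary:
Apply the shoelace (surveyor's) formula: 2A = Σ (x_i·y_{i+1} − x_{i+1}·y_i), indices taken mod 6.
Σ = (114) + (231) + (276) + (478) + (335) + (202) = 1636
Area = |Σ|/2 = 818.
Hole:
Apply the shoelace formula: 2A = Σ (x_i·y_{i+1} − x_{i+1}·y_i), indices taken mod 4.
Σ = (7) + (11) + (-3) + (-5) = 10
Area = |Σ|/2 = 5.
Net area = 818 − 5 = 813.

813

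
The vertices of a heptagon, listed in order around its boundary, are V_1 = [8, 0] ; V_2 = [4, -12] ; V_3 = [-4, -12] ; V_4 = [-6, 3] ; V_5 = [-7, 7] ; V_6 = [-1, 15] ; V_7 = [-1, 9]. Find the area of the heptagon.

230.5

V_1→V_2: (8)(-12) − (4)(0) = -96
V_2→V_3: (4)(-12) − (-4)(-12) = -96
V_3→V_4: (-4)(3) − (-6)(-12) = -84
V_4→V_5: (-6)(7) − (-7)(3) = -21
V_5→V_6: (-7)(15) − (-1)(7) = -98
V_6→V_7: (-1)(9) − (-1)(15) = 6
V_7→V_1: (-1)(0) − (8)(9) = -72
Σ = -461
Area = |Σ|/2 = 230.5.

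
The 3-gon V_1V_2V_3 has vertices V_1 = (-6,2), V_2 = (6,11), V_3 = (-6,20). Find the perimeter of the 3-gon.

48

|V_1V_2| = √((12)² + (9)²) = √225 = 15
|V_2V_3| = √((-12)² + (9)²) = √225 = 15
|V_3V_1| = √((0)² + (-18)²) = √324 = 18
Perimeter = 15 + 15 + 18 = 48.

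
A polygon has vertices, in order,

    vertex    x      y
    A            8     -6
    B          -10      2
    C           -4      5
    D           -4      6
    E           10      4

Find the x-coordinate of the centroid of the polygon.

Apply the surveyor's formula. First the cross-terms c_i = x_i·y_{i+1} − x_{i+1}·y_i:
  -44, -42, -4, -76, -92  ⇒  2A = -258, A = -129.
Then Σ (x_i + x_{i+1})·c_i = -1404, so x̄ = -1404 / (6·(-129)) = 78/43.

78/43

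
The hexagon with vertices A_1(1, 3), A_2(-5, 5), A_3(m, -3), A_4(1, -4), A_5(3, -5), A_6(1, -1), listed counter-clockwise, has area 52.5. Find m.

-6

Write out the shoelace sum; only the two edges meeting at A_3 involve m:
2·Area = [((-5)·(-3) − m·5) + (m·(-4) − 1·(-3))] + 33
       = -9·m + 51 = 105
⇒ m = -6.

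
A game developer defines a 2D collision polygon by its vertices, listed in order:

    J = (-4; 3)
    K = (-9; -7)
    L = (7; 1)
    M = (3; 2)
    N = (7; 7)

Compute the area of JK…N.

81

Apply the shoelace formula: 2A = Σ (x_i·y_{i+1} − x_{i+1}·y_i), indices taken mod 5.
Σ = (55) + (40) + (11) + (7) + (49) = 162
Area = |Σ|/2 = 81.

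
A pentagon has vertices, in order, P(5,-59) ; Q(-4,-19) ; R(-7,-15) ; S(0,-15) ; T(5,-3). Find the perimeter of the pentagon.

122

|PQ| = √((-9)² + (40)²) = √1681 = 41
|QR| = √((-3)² + (4)²) = √25 = 5
|RS| = √((7)² + (0)²) = √49 = 7
|ST| = √((5)² + (12)²) = √169 = 13
|TP| = √((0)² + (-56)²) = √3136 = 56
Perimeter = 41 + 5 + 7 + 13 + 56 = 122.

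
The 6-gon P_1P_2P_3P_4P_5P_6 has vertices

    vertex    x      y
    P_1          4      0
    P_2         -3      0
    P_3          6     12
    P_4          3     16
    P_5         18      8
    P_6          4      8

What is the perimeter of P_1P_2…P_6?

|P_1P_2| = √((-7)² + (0)²) = √49 = 7
|P_2P_3| = √((9)² + (12)²) = √225 = 15
|P_3P_4| = √((-3)² + (4)²) = √25 = 5
|P_4P_5| = √((15)² + (-8)²) = √289 = 17
|P_5P_6| = √((-14)² + (0)²) = √196 = 14
|P_6P_1| = √((0)² + (-8)²) = √64 = 8
Perimeter = 7 + 15 + 5 + 17 + 14 + 8 = 66.

66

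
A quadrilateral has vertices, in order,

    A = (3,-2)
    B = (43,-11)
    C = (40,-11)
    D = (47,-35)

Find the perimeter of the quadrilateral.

|AB| = √((40)² + (-9)²) = √1681 = 41
|BC| = √((-3)² + (0)²) = √9 = 3
|CD| = √((7)² + (-24)²) = √625 = 25
|DA| = √((-44)² + (33)²) = √3025 = 55
Perimeter = 41 + 3 + 25 + 55 = 124.

124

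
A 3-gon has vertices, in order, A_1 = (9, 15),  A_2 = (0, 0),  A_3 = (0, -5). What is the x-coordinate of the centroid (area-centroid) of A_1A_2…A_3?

Apply the shoelace formula. First the cross-terms c_i = x_i·y_{i+1} − x_{i+1}·y_i:
  0, 0, 45  ⇒  2A = 45, A = 22.5.
Then Σ (x_i + x_{i+1})·c_i = 405, so x̄ = 405 / (6·22.5) = 3.

3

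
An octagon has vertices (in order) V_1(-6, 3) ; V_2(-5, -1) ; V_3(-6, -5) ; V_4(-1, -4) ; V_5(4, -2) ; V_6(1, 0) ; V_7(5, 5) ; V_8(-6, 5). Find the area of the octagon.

75.5

Apply the shoelace formula: 2A = Σ (x_i·y_{i+1} − x_{i+1}·y_i), indices taken mod 8.
Cross-terms: 21, 19, 19, 18, 2, 5, 55, 12  ⇒  Σ = 151
Area = |Σ|/2 = 75.5.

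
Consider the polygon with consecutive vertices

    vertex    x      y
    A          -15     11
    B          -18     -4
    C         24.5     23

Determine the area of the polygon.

278.25

Apply the shoelace formula: 2A = Σ (x_i·y_{i+1} − x_{i+1}·y_i), indices taken mod 3.
Cross-terms: 258, -316, 614.5  ⇒  Σ = 556.5
Area = |Σ|/2 = 278.25.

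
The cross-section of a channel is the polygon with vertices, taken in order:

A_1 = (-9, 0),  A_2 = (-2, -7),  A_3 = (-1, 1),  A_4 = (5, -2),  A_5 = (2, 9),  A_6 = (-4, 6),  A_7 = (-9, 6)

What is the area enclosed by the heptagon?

A_1→A_2: (-9)(-7) − (-2)(0) = 63
A_2→A_3: (-2)(1) − (-1)(-7) = -9
A_3→A_4: (-1)(-2) − (5)(1) = -3
A_4→A_5: (5)(9) − (2)(-2) = 49
A_5→A_6: (2)(6) − (-4)(9) = 48
A_6→A_7: (-4)(6) − (-9)(6) = 30
A_7→A_1: (-9)(0) − (-9)(6) = 54
Σ = 232
Area = |Σ|/2 = 116.

116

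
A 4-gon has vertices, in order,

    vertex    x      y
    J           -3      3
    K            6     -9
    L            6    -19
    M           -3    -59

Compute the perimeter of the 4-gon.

128

|JK| = √((9)² + (-12)²) = √225 = 15
|KL| = √((0)² + (-10)²) = √100 = 10
|LM| = √((-9)² + (-40)²) = √1681 = 41
|MJ| = √((0)² + (62)²) = √3844 = 62
Perimeter = 15 + 10 + 41 + 62 = 128.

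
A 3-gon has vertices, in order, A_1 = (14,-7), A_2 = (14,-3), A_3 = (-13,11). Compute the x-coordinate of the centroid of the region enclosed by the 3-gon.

5

Apply Gauss's area formula. First the cross-terms c_i = x_i·y_{i+1} − x_{i+1}·y_i:
  56, 115, -63  ⇒  2A = 108, A = 54.
Then Σ (x_i + x_{i+1})·c_i = 1620, so x̄ = 1620 / (6·54) = 5.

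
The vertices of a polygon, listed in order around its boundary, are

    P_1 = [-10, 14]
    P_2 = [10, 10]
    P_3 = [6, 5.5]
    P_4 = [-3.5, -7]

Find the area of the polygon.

Apply the shoelace (surveyor's) formula: 2A = Σ (x_i·y_{i+1} − x_{i+1}·y_i), indices taken mod 4.
Σ = (-240) + (-5) + (-22.75) + (-119) = -386.75
Area = |Σ|/2 = 193.375.

193.375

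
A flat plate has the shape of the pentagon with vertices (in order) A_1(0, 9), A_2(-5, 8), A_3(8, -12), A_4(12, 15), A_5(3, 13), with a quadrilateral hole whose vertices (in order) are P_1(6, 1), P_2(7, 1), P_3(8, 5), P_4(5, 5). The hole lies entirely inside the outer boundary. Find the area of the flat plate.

213.5

Outer boundary:
Σ = (45) + (-4) + (264) + (111) + (27) = 443
Area = |Σ|/2 = 221.5.
Hole:
Apply the shoelace (surveyor's) formula: 2A = Σ (x_i·y_{i+1} − x_{i+1}·y_i), indices taken mod 4.
Σ = (-1) + (27) + (15) + (-25) = 16
Area = |Σ|/2 = 8.
Net area = 221.5 − 8 = 213.5.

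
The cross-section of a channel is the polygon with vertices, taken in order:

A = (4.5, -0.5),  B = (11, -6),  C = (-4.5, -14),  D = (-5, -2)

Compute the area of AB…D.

Apply the shoelace formula: 2A = Σ (x_i·y_{i+1} − x_{i+1}·y_i), indices taken mod 4.
Σ = (-21.5) + (-181) + (-61) + (11.5) = -252
Area = |Σ|/2 = 126.

126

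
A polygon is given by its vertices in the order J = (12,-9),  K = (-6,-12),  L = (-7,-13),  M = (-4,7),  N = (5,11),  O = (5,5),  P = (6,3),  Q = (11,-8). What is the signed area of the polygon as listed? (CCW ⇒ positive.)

-256.5

Apply the shoelace formula: 2A = Σ (x_i·y_{i+1} − x_{i+1}·y_i), indices taken mod 8.
Cross-terms: -198, -6, -101, -79, -30, -15, -81, -3  ⇒  Σ = -513
Signed area = Σ/2 = -256.5 (negative ⇒ clockwise traversal).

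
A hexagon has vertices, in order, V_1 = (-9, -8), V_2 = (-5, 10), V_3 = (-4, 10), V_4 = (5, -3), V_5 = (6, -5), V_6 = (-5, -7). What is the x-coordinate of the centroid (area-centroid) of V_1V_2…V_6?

-82/33

Apply the surveyor's formula. First the cross-terms c_i = x_i·y_{i+1} − x_{i+1}·y_i:
  -130, -10, -38, -7, -67, -23  ⇒  2A = -275, A = -137.5.
Then Σ (x_i + x_{i+1})·c_i = 2050, so x̄ = 2050 / (6·(-137.5)) = -82/33.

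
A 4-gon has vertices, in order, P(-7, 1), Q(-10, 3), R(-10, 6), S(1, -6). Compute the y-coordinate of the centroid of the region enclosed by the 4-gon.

Apply Gauss's area formula. First the cross-terms c_i = x_i·y_{i+1} − x_{i+1}·y_i:
  -11, -30, 54, -41  ⇒  2A = -28, A = -14.
Then Σ (y_i + y_{i+1})·c_i = -109, so ȳ = -109 / (6·(-14)) = 109/84.

109/84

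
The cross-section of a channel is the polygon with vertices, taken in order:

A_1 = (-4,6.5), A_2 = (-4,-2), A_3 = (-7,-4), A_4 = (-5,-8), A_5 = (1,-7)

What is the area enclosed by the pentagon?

A_1→A_2: (-4)(-2) − (-4)(6.5) = 34
A_2→A_3: (-4)(-4) − (-7)(-2) = 2
A_3→A_4: (-7)(-8) − (-5)(-4) = 36
A_4→A_5: (-5)(-7) − (1)(-8) = 43
A_5→A_1: (1)(6.5) − (-4)(-7) = -21.5
Σ = 93.5
Area = |Σ|/2 = 46.75.

46.75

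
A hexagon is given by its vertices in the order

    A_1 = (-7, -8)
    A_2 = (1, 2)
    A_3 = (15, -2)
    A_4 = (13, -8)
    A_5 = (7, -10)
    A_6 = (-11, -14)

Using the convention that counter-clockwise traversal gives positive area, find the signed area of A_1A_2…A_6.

-212

Apply the shoelace formula: 2A = Σ (x_i·y_{i+1} − x_{i+1}·y_i), indices taken mod 6.
Σ = (-6) + (-32) + (-94) + (-74) + (-208) + (-10) = -424
Signed area = Σ/2 = -212 (negative ⇒ clockwise traversal).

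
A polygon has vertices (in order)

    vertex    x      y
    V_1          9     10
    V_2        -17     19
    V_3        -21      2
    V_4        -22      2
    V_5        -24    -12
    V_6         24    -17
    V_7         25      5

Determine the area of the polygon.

1233

Apply the surveyor's formula: 2A = Σ (x_i·y_{i+1} − x_{i+1}·y_i), indices taken mod 7.
V_1→V_2: (9)(19) − (-17)(10) = 341
V_2→V_3: (-17)(2) − (-21)(19) = 365
V_3→V_4: (-21)(2) − (-22)(2) = 2
V_4→V_5: (-22)(-12) − (-24)(2) = 312
V_5→V_6: (-24)(-17) − (24)(-12) = 696
V_6→V_7: (24)(5) − (25)(-17) = 545
V_7→V_1: (25)(10) − (9)(5) = 205
Σ = 2466
Area = |Σ|/2 = 1233.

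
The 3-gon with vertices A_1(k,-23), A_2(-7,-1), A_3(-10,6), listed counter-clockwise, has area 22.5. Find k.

Write out the shoelace sum; only the two edges meeting at A_1 involve k:
2·Area = [((-10)·(-23) − k·6) + (k·(-1) − (-7)·(-23))] + -52
       = -7·k + 17 = 45
⇒ k = -4.

-4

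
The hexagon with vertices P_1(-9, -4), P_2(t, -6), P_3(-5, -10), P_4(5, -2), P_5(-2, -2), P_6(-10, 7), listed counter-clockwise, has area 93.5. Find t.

-8

The doubled signed area Σ (x_i y_{i+1} − x_{i+1} y_i) is linear in t.
With t=0 it equals 139; the coefficient of t is -6 (from the two edges through P_2).
So -6·t + 139 = 2·93.5 = 187 ⇒ t = -8.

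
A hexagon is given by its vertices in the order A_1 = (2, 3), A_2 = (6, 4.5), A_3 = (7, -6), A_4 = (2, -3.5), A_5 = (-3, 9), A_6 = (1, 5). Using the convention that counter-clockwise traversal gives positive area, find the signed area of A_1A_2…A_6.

-56.25

Apply the shoelace (surveyor's) formula: 2A = Σ (x_i·y_{i+1} − x_{i+1}·y_i), indices taken mod 6.
Cross-terms: -9, -67.5, -12.5, 7.5, -24, -7  ⇒  Σ = -112.5
Signed area = Σ/2 = -56.25 (negative ⇒ clockwise traversal).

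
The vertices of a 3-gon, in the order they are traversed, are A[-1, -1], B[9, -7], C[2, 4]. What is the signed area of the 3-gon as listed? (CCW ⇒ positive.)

Σ = (16) + (50) + (2) = 68
Signed area = Σ/2 = 34 (positive ⇒ counter-clockwise traversal).

34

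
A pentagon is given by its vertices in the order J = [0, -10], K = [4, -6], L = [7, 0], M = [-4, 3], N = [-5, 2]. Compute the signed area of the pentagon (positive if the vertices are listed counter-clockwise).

Apply the surveyor's formula: 2A = Σ (x_i·y_{i+1} − x_{i+1}·y_i), indices taken mod 5.
J→K: (0)(-6) − (4)(-10) = 40
K→L: (4)(0) − (7)(-6) = 42
L→M: (7)(3) − (-4)(0) = 21
M→N: (-4)(2) − (-5)(3) = 7
N→J: (-5)(-10) − (0)(2) = 50
Σ = 160
Signed area = Σ/2 = 80 (positive ⇒ counter-clockwise traversal).

80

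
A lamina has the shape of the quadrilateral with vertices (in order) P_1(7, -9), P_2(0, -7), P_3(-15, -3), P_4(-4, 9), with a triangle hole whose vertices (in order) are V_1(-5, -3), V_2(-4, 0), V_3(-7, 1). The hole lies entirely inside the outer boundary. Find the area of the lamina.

159

Outer boundary:
Apply the shoelace formula: 2A = Σ (x_i·y_{i+1} − x_{i+1}·y_i), indices taken mod 4.
Σ = (-49) + (-105) + (-147) + (-27) = -328
Area = |Σ|/2 = 164.
Hole:
Apply the shoelace (surveyor's) formula: 2A = Σ (x_i·y_{i+1} − x_{i+1}·y_i), indices taken mod 3.
Σ = (-12) + (-4) + (26) = 10
Area = |Σ|/2 = 5.
Net area = 164 − 5 = 159.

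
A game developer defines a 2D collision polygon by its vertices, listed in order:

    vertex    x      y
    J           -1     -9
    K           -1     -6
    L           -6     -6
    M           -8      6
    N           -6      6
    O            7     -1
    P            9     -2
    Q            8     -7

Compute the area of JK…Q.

Apply the shoelace (surveyor's) formula: 2A = Σ (x_i·y_{i+1} − x_{i+1}·y_i), indices taken mod 8.
Σ = (-3) + (-30) + (-84) + (-12) + (-36) + (-5) + (-47) + (-79) = -296
Area = |Σ|/2 = 148.

148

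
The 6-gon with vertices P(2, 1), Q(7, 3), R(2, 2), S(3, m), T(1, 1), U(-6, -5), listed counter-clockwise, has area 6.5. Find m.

The doubled signed area Σ (x_i y_{i+1} − x_{i+1} y_i) is linear in m.
With m=0 it equals 9; the coefficient of m is 1 (from the two edges through S).
So 1·m + 9 = 2·6.5 = 13 ⇒ m = 4.

4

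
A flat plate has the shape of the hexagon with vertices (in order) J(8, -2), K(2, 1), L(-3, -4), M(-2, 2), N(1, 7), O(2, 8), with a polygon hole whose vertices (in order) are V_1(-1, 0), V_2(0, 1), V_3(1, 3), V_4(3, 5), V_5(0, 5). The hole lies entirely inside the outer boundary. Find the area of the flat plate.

Outer boundary:
Cross-terms: 12, -5, -14, -16, -6, -68  ⇒  Σ = -97
Area = |Σ|/2 = 48.5.
Hole:
Cross-terms: -1, -1, -4, 15, 5  ⇒  Σ = 14
Area = |Σ|/2 = 7.
Net area = 48.5 − 7 = 41.5.

41.5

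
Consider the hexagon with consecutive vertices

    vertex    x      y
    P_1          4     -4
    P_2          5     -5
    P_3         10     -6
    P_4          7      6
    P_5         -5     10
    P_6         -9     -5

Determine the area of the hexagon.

Apply the shoelace formula: 2A = Σ (x_i·y_{i+1} − x_{i+1}·y_i), indices taken mod 6.
Σ = (0) + (20) + (102) + (100) + (115) + (56) = 393
Area = |Σ|/2 = 196.5.

196.5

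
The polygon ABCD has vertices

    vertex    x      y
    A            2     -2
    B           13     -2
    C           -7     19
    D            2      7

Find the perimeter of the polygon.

64

|AB| = √((11)² + (0)²) = √121 = 11
|BC| = √((-20)² + (21)²) = √841 = 29
|CD| = √((9)² + (-12)²) = √225 = 15
|DA| = √((0)² + (-9)²) = √81 = 9
Perimeter = 11 + 29 + 15 + 9 = 64.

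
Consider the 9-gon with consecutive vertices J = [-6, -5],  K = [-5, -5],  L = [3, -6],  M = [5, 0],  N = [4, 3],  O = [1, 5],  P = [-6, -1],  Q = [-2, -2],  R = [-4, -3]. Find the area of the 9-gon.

75.5

Apply the shoelace (surveyor's) formula: 2A = Σ (x_i·y_{i+1} − x_{i+1}·y_i), indices taken mod 9.
Cross-terms: 5, 45, 30, 15, 17, 29, 10, -2, 2  ⇒  Σ = 151
Area = |Σ|/2 = 75.5.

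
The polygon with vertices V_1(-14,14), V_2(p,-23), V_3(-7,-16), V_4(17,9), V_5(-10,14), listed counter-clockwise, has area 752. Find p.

-25

The doubled signed area Σ (x_i y_{i+1} − x_{i+1} y_i) is linear in p.
With p=0 it equals 754; the coefficient of p is -30 (from the two edges through V_2).
So -30·p + 754 = 2·752 = 1504 ⇒ p = -25.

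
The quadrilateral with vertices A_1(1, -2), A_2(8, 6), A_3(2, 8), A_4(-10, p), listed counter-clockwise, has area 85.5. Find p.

-3

The doubled signed area Σ (x_i y_{i+1} − x_{i+1} y_i) is linear in p.
With p=0 it equals 174; the coefficient of p is 1 (from the two edges through A_4).
So 1·p + 174 = 2·85.5 = 171 ⇒ p = -3.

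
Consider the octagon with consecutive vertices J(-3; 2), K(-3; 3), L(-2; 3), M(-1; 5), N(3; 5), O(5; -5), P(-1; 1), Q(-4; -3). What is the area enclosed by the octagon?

Σ = (-3) + (-3) + (-7) + (-20) + (-40) + (0) + (7) + (-17) = -83
Area = |Σ|/2 = 41.5.

41.5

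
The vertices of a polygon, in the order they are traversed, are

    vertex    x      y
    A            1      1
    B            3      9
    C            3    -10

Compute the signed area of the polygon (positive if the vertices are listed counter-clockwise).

-19

Apply the shoelace (surveyor's) formula: 2A = Σ (x_i·y_{i+1} − x_{i+1}·y_i), indices taken mod 3.
Σ = (6) + (-57) + (13) = -38
Signed area = Σ/2 = -19 (negative ⇒ clockwise traversal).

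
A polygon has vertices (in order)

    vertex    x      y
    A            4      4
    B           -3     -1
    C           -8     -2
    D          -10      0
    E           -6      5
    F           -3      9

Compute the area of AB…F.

75.5

A→B: (4)(-1) − (-3)(4) = 8
B→C: (-3)(-2) − (-8)(-1) = -2
C→D: (-8)(0) − (-10)(-2) = -20
D→E: (-10)(5) − (-6)(0) = -50
E→F: (-6)(9) − (-3)(5) = -39
F→A: (-3)(4) − (4)(9) = -48
Σ = -151
Area = |Σ|/2 = 75.5.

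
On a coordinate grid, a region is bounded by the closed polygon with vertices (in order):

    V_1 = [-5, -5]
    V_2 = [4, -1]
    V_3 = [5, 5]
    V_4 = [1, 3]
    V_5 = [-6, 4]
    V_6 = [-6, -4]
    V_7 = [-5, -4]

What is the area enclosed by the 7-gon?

69.5

Σ = (25) + (25) + (10) + (22) + (48) + (4) + (5) = 139
Area = |Σ|/2 = 69.5.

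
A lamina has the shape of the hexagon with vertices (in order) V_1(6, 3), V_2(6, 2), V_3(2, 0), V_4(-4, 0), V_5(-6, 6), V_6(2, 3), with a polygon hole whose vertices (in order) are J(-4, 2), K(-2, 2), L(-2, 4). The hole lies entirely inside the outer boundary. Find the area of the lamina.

Outer boundary:
Σ = (-6) + (-4) + (0) + (-24) + (-30) + (-12) = -76
Area = |Σ|/2 = 38.
Hole:
Σ = (-4) + (-4) + (12) = 4
Area = |Σ|/2 = 2.
Net area = 38 − 2 = 36.

36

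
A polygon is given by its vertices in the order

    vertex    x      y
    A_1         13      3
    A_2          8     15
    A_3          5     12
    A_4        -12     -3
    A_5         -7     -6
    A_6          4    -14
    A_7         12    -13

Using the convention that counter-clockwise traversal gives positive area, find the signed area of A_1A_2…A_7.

407.5

Apply the surveyor's formula: 2A = Σ (x_i·y_{i+1} − x_{i+1}·y_i), indices taken mod 7.
Cross-terms: 171, 21, 129, 51, 122, 116, 205  ⇒  Σ = 815
Signed area = Σ/2 = 407.5 (positive ⇒ counter-clockwise traversal).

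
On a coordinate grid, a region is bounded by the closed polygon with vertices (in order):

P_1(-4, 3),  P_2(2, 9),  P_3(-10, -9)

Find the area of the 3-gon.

Apply the shoelace (surveyor's) formula: 2A = Σ (x_i·y_{i+1} − x_{i+1}·y_i), indices taken mod 3.
Σ = (-42) + (72) + (-66) = -36
Area = |Σ|/2 = 18.

18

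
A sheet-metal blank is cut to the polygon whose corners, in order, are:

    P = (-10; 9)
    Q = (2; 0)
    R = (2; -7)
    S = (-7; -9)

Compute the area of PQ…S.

Apply Gauss's area formula: 2A = Σ (x_i·y_{i+1} − x_{i+1}·y_i), indices taken mod 4.
Σ = (-18) + (-14) + (-67) + (-153) = -252
Area = |Σ|/2 = 126.

126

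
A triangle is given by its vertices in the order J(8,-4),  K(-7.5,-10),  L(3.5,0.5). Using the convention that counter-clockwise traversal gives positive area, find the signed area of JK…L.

Apply Gauss's area formula: 2A = Σ (x_i·y_{i+1} − x_{i+1}·y_i), indices taken mod 3.
Σ = (-110) + (31.25) + (-18) = -96.75
Signed area = Σ/2 = -48.375 (negative ⇒ clockwise traversal).

-48.375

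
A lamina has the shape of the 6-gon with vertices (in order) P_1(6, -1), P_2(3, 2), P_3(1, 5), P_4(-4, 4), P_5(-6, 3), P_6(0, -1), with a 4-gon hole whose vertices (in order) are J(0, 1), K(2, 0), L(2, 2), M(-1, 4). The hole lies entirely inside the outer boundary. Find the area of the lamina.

32.5

Outer boundary:
Apply the shoelace (surveyor's) formula: 2A = Σ (x_i·y_{i+1} − x_{i+1}·y_i), indices taken mod 6.
Σ = (15) + (13) + (24) + (12) + (6) + (6) = 76
Area = |Σ|/2 = 38.
Hole:
Apply the surveyor's formula: 2A = Σ (x_i·y_{i+1} − x_{i+1}·y_i), indices taken mod 4.
Cross-terms: -2, 4, 10, -1  ⇒  Σ = 11
Area = |Σ|/2 = 5.5.
Net area = 38 − 5.5 = 32.5.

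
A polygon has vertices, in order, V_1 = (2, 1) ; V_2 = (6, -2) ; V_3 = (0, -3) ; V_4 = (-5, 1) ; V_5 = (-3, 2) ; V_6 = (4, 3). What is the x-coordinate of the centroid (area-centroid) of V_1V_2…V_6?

Apply the shoelace formula. First the cross-terms c_i = x_i·y_{i+1} − x_{i+1}·y_i:
  -10, -18, -15, -7, -17, -2  ⇒  2A = -69, A = -34.5.
Then Σ (x_i + x_{i+1})·c_i = -86, so x̄ = -86 / (6·(-34.5)) = 86/207.

86/207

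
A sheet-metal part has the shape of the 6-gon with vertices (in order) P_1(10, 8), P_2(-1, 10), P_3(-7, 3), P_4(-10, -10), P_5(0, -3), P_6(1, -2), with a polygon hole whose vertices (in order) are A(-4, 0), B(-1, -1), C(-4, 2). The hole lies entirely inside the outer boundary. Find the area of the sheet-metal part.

165

Outer boundary:
Apply the surveyor's formula: 2A = Σ (x_i·y_{i+1} − x_{i+1}·y_i), indices taken mod 6.
P_1→P_2: (10)(10) − (-1)(8) = 108
P_2→P_3: (-1)(3) − (-7)(10) = 67
P_3→P_4: (-7)(-10) − (-10)(3) = 100
P_4→P_5: (-10)(-3) − (0)(-10) = 30
P_5→P_6: (0)(-2) − (1)(-3) = 3
P_6→P_1: (1)(8) − (10)(-2) = 28
Σ = 336
Area = |Σ|/2 = 168.
Hole:
Σ = (4) + (-6) + (8) = 6
Area = |Σ|/2 = 3.
Net area = 168 − 3 = 165.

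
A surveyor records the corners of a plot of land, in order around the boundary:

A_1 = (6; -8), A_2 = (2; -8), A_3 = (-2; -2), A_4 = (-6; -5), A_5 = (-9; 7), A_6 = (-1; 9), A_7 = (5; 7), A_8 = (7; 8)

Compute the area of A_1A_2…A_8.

Apply the shoelace (surveyor's) formula: 2A = Σ (x_i·y_{i+1} − x_{i+1}·y_i), indices taken mod 8.
Σ = (-32) + (-20) + (-2) + (-87) + (-74) + (-52) + (-9) + (-104) = -380
Area = |Σ|/2 = 190.

190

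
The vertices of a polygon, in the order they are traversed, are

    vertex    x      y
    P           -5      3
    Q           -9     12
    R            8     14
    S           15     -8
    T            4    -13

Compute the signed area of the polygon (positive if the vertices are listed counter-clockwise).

Apply Gauss's area formula: 2A = Σ (x_i·y_{i+1} − x_{i+1}·y_i), indices taken mod 5.
Σ = (-33) + (-222) + (-274) + (-163) + (-53) = -745
Signed area = Σ/2 = -372.5 (negative ⇒ clockwise traversal).

-372.5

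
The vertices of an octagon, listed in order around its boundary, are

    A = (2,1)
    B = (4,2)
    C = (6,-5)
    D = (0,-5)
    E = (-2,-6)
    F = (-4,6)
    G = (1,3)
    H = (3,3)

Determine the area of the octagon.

67.5

Apply the shoelace (surveyor's) formula: 2A = Σ (x_i·y_{i+1} − x_{i+1}·y_i), indices taken mod 8.
Σ = (0) + (-32) + (-30) + (-10) + (-36) + (-18) + (-6) + (-3) = -135
Area = |Σ|/2 = 67.5.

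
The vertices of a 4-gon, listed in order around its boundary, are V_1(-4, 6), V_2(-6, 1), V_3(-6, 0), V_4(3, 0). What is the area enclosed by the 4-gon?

V_1→V_2: (-4)(1) − (-6)(6) = 32
V_2→V_3: (-6)(0) − (-6)(1) = 6
V_3→V_4: (-6)(0) − (3)(0) = 0
V_4→V_1: (3)(6) − (-4)(0) = 18
Σ = 56
Area = |Σ|/2 = 28.

28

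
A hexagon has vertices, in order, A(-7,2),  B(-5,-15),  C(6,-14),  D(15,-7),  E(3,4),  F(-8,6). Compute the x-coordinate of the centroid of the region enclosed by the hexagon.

Apply the shoelace (surveyor's) formula. First the cross-terms c_i = x_i·y_{i+1} − x_{i+1}·y_i:
  115, 160, 168, 81, 50, 26  ⇒  2A = 600, A = 300.
Then Σ (x_i + x_{i+1})·c_i = 3126, so x̄ = 3126 / (6·300) = 521/300.

521/300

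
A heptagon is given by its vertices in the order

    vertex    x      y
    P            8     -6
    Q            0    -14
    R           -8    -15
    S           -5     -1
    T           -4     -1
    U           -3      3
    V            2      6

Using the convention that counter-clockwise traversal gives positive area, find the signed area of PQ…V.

-194.5

Apply the shoelace formula: 2A = Σ (x_i·y_{i+1} − x_{i+1}·y_i), indices taken mod 7.
Σ = (-112) + (-112) + (-67) + (1) + (-15) + (-24) + (-60) = -389
Signed area = Σ/2 = -194.5 (negative ⇒ clockwise traversal).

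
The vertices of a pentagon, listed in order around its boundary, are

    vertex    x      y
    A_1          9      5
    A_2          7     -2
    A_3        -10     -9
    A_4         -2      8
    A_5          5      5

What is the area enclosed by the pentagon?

Σ = (-53) + (-83) + (-98) + (-50) + (-20) = -304
Area = |Σ|/2 = 152.

152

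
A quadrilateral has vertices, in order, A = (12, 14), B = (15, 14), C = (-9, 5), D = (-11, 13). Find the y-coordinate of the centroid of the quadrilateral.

2281/213

Apply the surveyor's formula. First the cross-terms c_i = x_i·y_{i+1} − x_{i+1}·y_i:
  -42, 201, -62, -310  ⇒  2A = -213, A = -106.5.
Then Σ (y_i + y_{i+1})·c_i = -6843, so ȳ = -6843 / (6·(-106.5)) = 2281/213.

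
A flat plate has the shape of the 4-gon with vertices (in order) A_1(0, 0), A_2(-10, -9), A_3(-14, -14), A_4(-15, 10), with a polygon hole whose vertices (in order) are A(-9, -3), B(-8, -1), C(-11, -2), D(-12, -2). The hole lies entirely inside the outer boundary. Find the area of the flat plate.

Outer boundary:
Apply the shoelace formula: 2A = Σ (x_i·y_{i+1} − x_{i+1}·y_i), indices taken mod 4.
Σ = (0) + (14) + (-350) + (0) = -336
Area = |Σ|/2 = 168.
Hole:
Apply Gauss's area formula: 2A = Σ (x_i·y_{i+1} − x_{i+1}·y_i), indices taken mod 4.
Σ = (-15) + (5) + (-2) + (18) = 6
Area = |Σ|/2 = 3.
Net area = 168 − 3 = 165.

165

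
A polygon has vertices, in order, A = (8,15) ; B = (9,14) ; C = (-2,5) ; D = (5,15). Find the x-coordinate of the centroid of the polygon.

Apply the shoelace formula. First the cross-terms c_i = x_i·y_{i+1} − x_{i+1}·y_i:
  -23, 73, -55, -45  ⇒  2A = -50, A = -25.
Then Σ (x_i + x_{i+1})·c_i = -630, so x̄ = -630 / (6·(-25)) = 4.2.

4.2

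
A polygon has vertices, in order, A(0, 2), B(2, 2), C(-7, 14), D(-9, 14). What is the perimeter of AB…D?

|AB| = √((2)² + (0)²) = √4 = 2
|BC| = √((-9)² + (12)²) = √225 = 15
|CD| = √((-2)² + (0)²) = √4 = 2
|DA| = √((9)² + (-12)²) = √225 = 15
Perimeter = 2 + 15 + 2 + 15 = 34.

34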